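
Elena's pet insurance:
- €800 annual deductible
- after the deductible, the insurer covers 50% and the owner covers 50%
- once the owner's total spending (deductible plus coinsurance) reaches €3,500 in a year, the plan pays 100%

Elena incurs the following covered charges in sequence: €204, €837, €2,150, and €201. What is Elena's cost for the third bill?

€1,075

Claim 1 (€204): all of it applies to the deductible. Cost to owner: €204. OOP to date €204.
Claim 2 (€837): deductible takes €596, €241 remains; owner's 50% is €120.50. Owner owes €716.50 (running OOP €920.50).
Claim 3 (€2,150): deductible met; 50% of €2,150 = €1,075. Owner pays €1,075; OOP now €1,995.50.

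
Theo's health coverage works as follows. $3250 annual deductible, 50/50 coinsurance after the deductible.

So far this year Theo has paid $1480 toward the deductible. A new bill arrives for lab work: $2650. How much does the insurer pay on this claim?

Deductible still to meet: $3250 − $1480 = $1770.
After the $1770 deductible portion, $2650 − $1770 = $880 is subject to coinsurance.
Coinsurance: $880 × 50% = $440.
So the patient owes $1770 + $440 = $2210.
Insurer pays the balance: $2650 − $2210 = $440.

$440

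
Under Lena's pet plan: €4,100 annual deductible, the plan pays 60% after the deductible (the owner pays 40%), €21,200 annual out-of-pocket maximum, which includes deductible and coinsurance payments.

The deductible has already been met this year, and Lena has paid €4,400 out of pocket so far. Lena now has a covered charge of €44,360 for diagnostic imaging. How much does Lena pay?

€16,800

With the deductible met, the entire €44,360 is subject to coinsurance.
40% of €44,360 = €17,744 falls to the owner.
That would bring total out-of-pocket to €22,144, past the €21,200 cap. The owner is capped at €21,200 − €4,400 = €16,800 on this claim.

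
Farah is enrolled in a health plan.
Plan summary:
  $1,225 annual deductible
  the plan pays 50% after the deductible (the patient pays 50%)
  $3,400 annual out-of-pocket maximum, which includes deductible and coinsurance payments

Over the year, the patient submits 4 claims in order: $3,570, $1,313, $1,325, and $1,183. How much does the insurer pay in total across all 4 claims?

Bill 1, $3,570: deductible takes $1,225, $2,345 remains; coinsurance $2,345 × 50% = $1,172.50. Cost to patient: $2,397.50. OOP to date $2,397.50. Insurer: $3,570 − $2,397.50 = $1,172.50.
Bill 2, $1,313: 50% coinsurance on $1,313 = $656.50. Patient pays $656.50; OOP now $3,054. Plan pays $1,313 − $656.50 = $656.50.
Bill 3, $1,325: deductible already satisfied, so patient's share is 50% × $1,325 = $662.50. Adding that to $3,054 gives $3,716.50, past the $3,400 cap; patient pays only $3,400 − $3,054 = $346. Insurer: $1,325 − $346 = $979.
Bill 4, $1,183: 50% coinsurance on $1,183 = $591.50. OOP would hit $3,991.50 > $3,400, so the cap limits the patient to $3,400 − $3,400 = $0. Insurer: $1,183 − $0 = $1,183.
Insurer total: $1,172.50 + $656.50 + $979 + $1,183 = $3,991.

$3,991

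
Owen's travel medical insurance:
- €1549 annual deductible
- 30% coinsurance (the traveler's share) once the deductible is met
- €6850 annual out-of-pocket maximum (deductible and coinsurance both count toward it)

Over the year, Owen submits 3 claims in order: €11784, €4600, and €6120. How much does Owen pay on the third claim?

€850.50

Bill 1, €11784: €1549 finishes the deductible; €10235 goes to coinsurance; 30% of €10235 = €3070.50. Traveler owes €4619.50 (running OOP €4619.50).
Bill 2, €4600: 30% coinsurance on €4600 = €1380. Traveler owes €1380 (running OOP €5999.50).
Bill 3, €6120: 30% coinsurance on €6120 = €1836. Adding that to €5999.50 gives €7835.50, past the €6850 cap; traveler pays only €6850 − €5999.50 = €850.50.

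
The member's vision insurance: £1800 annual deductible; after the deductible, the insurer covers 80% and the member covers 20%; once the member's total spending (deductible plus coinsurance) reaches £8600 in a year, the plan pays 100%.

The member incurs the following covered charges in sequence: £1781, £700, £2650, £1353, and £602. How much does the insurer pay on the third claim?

#1 (£1781): fully absorbed by the deductible. Cost to member: £1781. OOP to date £1781. Insurer: £1781 − £1781 = £0.
#2 (£700): £19 to deductible, leaving £681; coinsurance £681 × 20% = £136.20. Cost to member: £155.20. OOP to date £1936.20. Plan pays £700 − £155.20 = £544.80.
#3 (£2650): 20% coinsurance on £2650 = £530. Cost to member: £530. OOP to date £2466.20. Insurer: £2650 − £530 = £2120.

£2120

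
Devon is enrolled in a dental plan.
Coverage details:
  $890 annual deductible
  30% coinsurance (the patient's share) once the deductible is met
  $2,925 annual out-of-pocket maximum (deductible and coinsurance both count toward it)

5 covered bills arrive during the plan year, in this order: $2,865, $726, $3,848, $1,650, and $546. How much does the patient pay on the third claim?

Claim 1 ($2,865): $890 finishes the deductible; $1,975 goes to coinsurance; coinsurance $1,975 × 30% = $592.50. Patient pays $1,482.50; OOP now $1,482.50.
Claim 2 ($726): 30% coinsurance on $726 = $217.80. Patient owes $217.80 (running OOP $1,700.30).
Claim 3 ($3,848): deductible already satisfied, so patient's share is 30% × $3,848 = $1,154.40. Patient owes $1,154.40 (running OOP $2,854.70).

$1,154.40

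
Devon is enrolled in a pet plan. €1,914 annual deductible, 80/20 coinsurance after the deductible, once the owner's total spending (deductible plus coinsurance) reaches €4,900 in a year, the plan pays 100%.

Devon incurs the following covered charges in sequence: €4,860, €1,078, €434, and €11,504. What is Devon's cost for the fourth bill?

€2,094.40

Claim 1 (€4,860): deductible takes €1,914, €2,946 remains; 20% of €2,946 = €589.20. Owner pays €2,503.20; OOP now €2,503.20.
Claim 2 (€1,078): deductible met; 20% of €1,078 = €215.60. Owner pays €215.60; OOP now €2,718.80.
Claim 3 (€434): deductible already satisfied, so owner's share is 20% × €434 = €86.80. Owner pays €86.80; OOP now €2,805.60.
Claim 4 (€11,504): 20% coinsurance on €11,504 = €2,300.80. OOP would hit €5,106.40 > €4,900, so the cap limits the owner to €4,900 − €2,805.60 = €2,094.40.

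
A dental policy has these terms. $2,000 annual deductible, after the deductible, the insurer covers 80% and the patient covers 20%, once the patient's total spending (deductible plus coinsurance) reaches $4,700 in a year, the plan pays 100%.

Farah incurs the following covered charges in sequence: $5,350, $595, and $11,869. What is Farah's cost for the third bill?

$1,911

#1 ($5,350): deductible takes $2,000, $3,350 remains; 20% of $3,350 = $670. Patient pays $2,670; OOP now $2,670.
#2 ($595): 20% coinsurance on $595 = $119. Cost to patient: $119. OOP to date $2,789.
#3 ($11,869): deductible met; 20% of $11,869 = $2,373.80. OOP would hit $5,162.80 > $4,700, so the cap limits the patient to $4,700 − $2,789 = $1,911.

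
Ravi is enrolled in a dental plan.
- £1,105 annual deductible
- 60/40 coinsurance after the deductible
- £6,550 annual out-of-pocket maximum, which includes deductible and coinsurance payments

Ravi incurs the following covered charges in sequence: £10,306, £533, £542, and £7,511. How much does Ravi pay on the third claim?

#1 (£10,306): £1,105 to deductible, leaving £9,201; coinsurance £9,201 × 40% = £3,680.40. Patient owes £4,785.40 (running OOP £4,785.40).
#2 (£533): deductible already satisfied, so patient's share is 40% × £533 = £213.20. Cost to patient: £213.20. OOP to date £4,998.60.
#3 (£542): 40% coinsurance on £542 = £216.80. Patient pays £216.80; OOP now £5,215.40.

£216.80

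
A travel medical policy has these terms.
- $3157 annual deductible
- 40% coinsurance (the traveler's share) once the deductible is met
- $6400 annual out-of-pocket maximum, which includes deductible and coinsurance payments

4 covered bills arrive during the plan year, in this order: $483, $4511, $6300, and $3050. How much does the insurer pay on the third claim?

#1 ($483): entire amount goes to the deductible. Traveler pays $483; OOP now $483. Plan pays $483 − $483 = $0.
#2 ($4511): $2674 to deductible, leaving $1837; coinsurance $1837 × 40% = $734.80. Traveler owes $3408.80 (running OOP $3891.80). Plan pays $4511 − $3408.80 = $1102.20.
#3 ($6300): deductible met; 40% of $6300 = $2520. Adding that to $3891.80 gives $6411.80, past the $6400 cap; traveler pays only $6400 − $3891.80 = $2508.20. Plan pays $6300 − $2508.20 = $3791.80.

$3791.80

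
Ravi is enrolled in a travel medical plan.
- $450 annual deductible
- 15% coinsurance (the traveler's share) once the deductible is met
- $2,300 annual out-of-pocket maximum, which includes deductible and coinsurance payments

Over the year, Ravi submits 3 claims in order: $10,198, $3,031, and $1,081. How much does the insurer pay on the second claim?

$2,643.20

Claim 1 ($10,198): deductible takes $450, $9,748 remains; 15% of $9,748 = $1,462.20. Traveler pays $1,912.20; OOP now $1,912.20. Plan pays $10,198 − $1,912.20 = $8,285.80.
Claim 2 ($3,031): 15% coinsurance on $3,031 = $454.65. OOP would hit $2,366.85 > $2,300, so the cap limits the traveler to $2,300 − $1,912.20 = $387.80. Plan pays $3,031 − $387.80 = $2,643.20.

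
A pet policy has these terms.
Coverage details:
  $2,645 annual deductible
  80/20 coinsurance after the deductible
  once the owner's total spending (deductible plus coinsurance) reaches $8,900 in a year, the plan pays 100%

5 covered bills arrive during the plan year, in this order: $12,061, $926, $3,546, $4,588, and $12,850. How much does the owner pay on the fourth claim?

$917.60

Bill 1, $12,061: $2,645 finishes the deductible; $9,416 goes to coinsurance; 20% of $9,416 = $1,883.20. Owner owes $4,528.20 (running OOP $4,528.20).
Bill 2, $926: 20% coinsurance on $926 = $185.20. Cost to owner: $185.20. OOP to date $4,713.40.
Bill 3, $3,546: 20% coinsurance on $3,546 = $709.20. Cost to owner: $709.20. OOP to date $5,422.60.
Bill 4, $4,588: deductible met; 20% of $4,588 = $917.60. Owner owes $917.60 (running OOP $6,340.20).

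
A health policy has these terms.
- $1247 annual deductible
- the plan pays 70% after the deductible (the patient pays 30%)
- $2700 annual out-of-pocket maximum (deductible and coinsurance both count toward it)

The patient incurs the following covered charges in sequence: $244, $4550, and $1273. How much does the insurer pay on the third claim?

Claim 1 — $244: fully absorbed by the deductible. Cost to patient: $244. OOP to date $244. Insurer: $244 − $244 = $0.
Claim 2 — $4550: $1003 to deductible, leaving $3547; patient's 30% is $1064.10. Patient owes $2067.10 (running OOP $2311.10). Plan pays $4550 − $2067.10 = $2482.90.
Claim 3 — $1273: 30% coinsurance on $1273 = $381.90. Patient pays $381.90; OOP now $2693. Insurer: $1273 − $381.90 = $891.10.

$891.10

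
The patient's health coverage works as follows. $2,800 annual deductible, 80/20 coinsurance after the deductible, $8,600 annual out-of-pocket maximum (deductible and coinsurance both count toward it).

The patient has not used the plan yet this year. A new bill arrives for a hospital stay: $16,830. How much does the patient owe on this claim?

$5,606

Deductible not yet touched, so the first $2,800 of the bill goes to the deductible.
That leaves $16,830 − $2,800 = $14,030 for coinsurance.
Patient's 20% share of $14,030 is $2,806.
So the patient owes $2,800 + $2,806 = $5,606 before any cap.
Year-to-date out-of-pocket becomes $0 + $5,606 = $5,606, still under the $8,600 maximum, so no cap applies.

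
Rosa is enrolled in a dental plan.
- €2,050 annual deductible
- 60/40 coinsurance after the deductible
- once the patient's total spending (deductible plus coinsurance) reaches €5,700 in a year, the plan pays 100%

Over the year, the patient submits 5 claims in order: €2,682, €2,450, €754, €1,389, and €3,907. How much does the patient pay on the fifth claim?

Claim 1 (€2,682): deductible takes €2,050, €632 remains; 40% of €632 = €252.80. Patient owes €2,302.80 (running OOP €2,302.80).
Claim 2 (€2,450): deductible met; 40% of €2,450 = €980. Patient owes €980 (running OOP €3,282.80).
Claim 3 (€754): 40% coinsurance on €754 = €301.60. Patient pays €301.60; OOP now €3,584.40.
Claim 4 (€1,389): deductible already satisfied, so patient's share is 40% × €1,389 = €555.60. Cost to patient: €555.60. OOP to date €4,140.
Claim 5 (€3,907): 40% coinsurance on €3,907 = €1,562.80. OOP would hit €5,702.80 > €5,700, so the cap limits the patient to €5,700 − €4,140 = €1,560.

€1,560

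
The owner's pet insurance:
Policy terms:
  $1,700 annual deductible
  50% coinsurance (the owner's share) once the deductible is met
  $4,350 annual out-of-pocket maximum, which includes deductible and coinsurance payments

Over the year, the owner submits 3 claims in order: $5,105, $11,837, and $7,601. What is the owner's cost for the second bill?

$947.50

#1 ($5,105): $1,700 to deductible, leaving $3,405; coinsurance $3,405 × 50% = $1,702.50. Cost to owner: $3,402.50. OOP to date $3,402.50.
#2 ($11,837): deductible met; 50% of $11,837 = $5,918.50. That would push OOP to $9,321, over the $4,350 cap, so owner pays $4,350 − $3,402.50 = $947.50.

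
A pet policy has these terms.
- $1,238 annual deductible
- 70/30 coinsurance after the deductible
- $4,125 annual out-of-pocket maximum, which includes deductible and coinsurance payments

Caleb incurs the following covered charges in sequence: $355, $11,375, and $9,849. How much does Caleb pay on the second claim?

$3,770

#1 ($355): all of it applies to the deductible. Owner pays $355; OOP now $355.
#2 ($11,375): deductible takes $883, $10,492 remains; owner's 30% is $3,147.60. Together that's $883 + $3,147.60 = $4,030.60. Adding that to $355 gives $4,385.60, past the $4,125 cap; owner pays only $4,125 − $355 = $3,770.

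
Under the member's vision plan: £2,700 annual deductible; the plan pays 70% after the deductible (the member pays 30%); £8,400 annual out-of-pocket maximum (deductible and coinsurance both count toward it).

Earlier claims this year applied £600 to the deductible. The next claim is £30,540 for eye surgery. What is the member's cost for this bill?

Deductible still to meet: £2,700 − £600 = £2,100.
The remaining £28,440 (= £30,540 − £2,100) moves to coinsurance.
30% of £28,440 = £8,532 falls to the member.
So the member owes £2,100 + £8,532 = £10,632 before any cap.
Year-to-date out-of-pocket would reach £600 + £10,632 = £11,232, above the £8,400 maximum, so the member pays only £8,400 − £600 = £7,800.

£7,800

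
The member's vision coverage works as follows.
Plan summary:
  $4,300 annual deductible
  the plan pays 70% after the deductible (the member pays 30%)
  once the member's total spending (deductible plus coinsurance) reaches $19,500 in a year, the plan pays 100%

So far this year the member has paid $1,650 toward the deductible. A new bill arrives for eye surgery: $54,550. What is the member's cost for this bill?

$17,850

Deductible still to meet: $4,300 − $1,650 = $2,650.
The remaining $51,900 (= $54,550 − $2,650) moves to coinsurance.
Member's 30% share of $51,900 is $15,570.
Member responsibility before any cap: $2,650 + $15,570 = $18,220.
That would bring total out-of-pocket to $19,870, past the $19,500 cap. The member is capped at $19,500 − $1,650 = $17,850 on this claim.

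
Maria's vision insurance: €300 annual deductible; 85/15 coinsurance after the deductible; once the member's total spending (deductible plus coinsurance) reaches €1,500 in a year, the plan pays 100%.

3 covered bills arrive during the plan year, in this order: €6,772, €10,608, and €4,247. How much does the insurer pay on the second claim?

#1 (€6,772): deductible takes €300, €6,472 remains; 15% of €6,472 = €970.80. Cost to member: €1,270.80. OOP to date €1,270.80. Insurer: €6,772 − €1,270.80 = €5,501.20.
#2 (€10,608): 15% coinsurance on €10,608 = €1,591.20. That would push OOP to €2,862, over the €1,500 cap, so member pays €1,500 − €1,270.80 = €229.20. Insurer: €10,608 − €229.20 = €10,378.80.

€10,378.80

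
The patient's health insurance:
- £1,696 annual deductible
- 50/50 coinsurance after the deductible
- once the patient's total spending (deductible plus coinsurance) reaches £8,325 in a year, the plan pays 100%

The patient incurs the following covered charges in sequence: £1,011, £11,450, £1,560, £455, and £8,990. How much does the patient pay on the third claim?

£780

Claim 1 (£1,011): all of it applies to the deductible. Patient pays £1,011; OOP now £1,011.
Claim 2 (£11,450): £685 finishes the deductible; £10,765 goes to coinsurance; 50% of £10,765 = £5,382.50. Patient owes £6,067.50 (running OOP £7,078.50).
Claim 3 (£1,560): deductible already satisfied, so patient's share is 50% × £1,560 = £780. Cost to patient: £780. OOP to date £7,858.50.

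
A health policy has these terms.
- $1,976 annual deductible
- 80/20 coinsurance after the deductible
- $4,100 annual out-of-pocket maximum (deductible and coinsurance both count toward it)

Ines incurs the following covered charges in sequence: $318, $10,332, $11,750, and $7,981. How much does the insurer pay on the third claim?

Claim 1 ($318): all of it applies to the deductible. Patient owes $318 (running OOP $318). Insurer: $318 − $318 = $0.
Claim 2 ($10,332): $1,658 finishes the deductible; $8,674 goes to coinsurance; 20% of $8,674 = $1,734.80. Patient pays $3,392.80; OOP now $3,710.80. Insurer: $10,332 − $3,392.80 = $6,939.20.
Claim 3 ($11,750): deductible met; 20% of $11,750 = $2,350. Adding that to $3,710.80 gives $6,060.80, past the $4,100 cap; patient pays only $4,100 − $3,710.80 = $389.20. Insurer: $11,750 − $389.20 = $11,360.80.

$11,360.80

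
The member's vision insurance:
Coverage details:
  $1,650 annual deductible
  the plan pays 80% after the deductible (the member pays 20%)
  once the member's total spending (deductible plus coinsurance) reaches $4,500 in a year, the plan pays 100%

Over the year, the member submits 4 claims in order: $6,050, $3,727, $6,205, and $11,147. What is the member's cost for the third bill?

$1,224.60

Bill 1, $6,050: $1,650 finishes the deductible; $4,400 goes to coinsurance; coinsurance $4,400 × 20% = $880. Cost to member: $2,530. OOP to date $2,530.
Bill 2, $3,727: deductible met; 20% of $3,727 = $745.40. Member pays $745.40; OOP now $3,275.40.
Bill 3, $6,205: deductible already satisfied, so member's share is 20% × $6,205 = $1,241. Adding that to $3,275.40 gives $4,516.40, past the $4,500 cap; member pays only $4,500 − $3,275.40 = $1,224.60.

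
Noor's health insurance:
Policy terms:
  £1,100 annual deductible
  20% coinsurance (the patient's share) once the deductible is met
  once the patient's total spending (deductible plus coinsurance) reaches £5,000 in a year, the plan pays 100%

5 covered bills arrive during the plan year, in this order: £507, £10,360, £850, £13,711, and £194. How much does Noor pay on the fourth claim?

Bill 1, £507: fully absorbed by the deductible. Patient owes £507 (running OOP £507).
Bill 2, £10,360: deductible takes £593, £9,767 remains; patient's 20% is £1,953.40. Cost to patient: £2,546.40. OOP to date £3,053.40.
Bill 3, £850: deductible met; 20% of £850 = £170. Patient pays £170; OOP now £3,223.40.
Bill 4, £13,711: 20% coinsurance on £13,711 = £2,742.20. That would push OOP to £5,965.60, over the £5,000 cap, so patient pays £5,000 − £3,223.40 = £1,776.60.

£1,776.60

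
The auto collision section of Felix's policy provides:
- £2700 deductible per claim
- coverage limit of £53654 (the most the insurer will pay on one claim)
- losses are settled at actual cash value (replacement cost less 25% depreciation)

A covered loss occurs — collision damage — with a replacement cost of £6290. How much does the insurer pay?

Actual cash value after 25% depreciation: £6290 × 75% = £4717.50.
Less the £2700 deductible: £4717.50 − £2700 = £2017.50.
£2017.50 ≤ £53654, so the limit doesn't bind; insurer pays £2017.50.

£2017.50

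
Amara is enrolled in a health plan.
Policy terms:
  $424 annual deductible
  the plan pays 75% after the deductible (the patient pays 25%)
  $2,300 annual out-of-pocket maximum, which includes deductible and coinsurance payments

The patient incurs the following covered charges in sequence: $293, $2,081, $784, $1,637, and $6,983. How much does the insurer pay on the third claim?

Claim 1 ($293): all of it applies to the deductible. Patient pays $293; OOP now $293. Insurer: $293 − $293 = $0.
Claim 2 ($2,081): $131 to deductible, leaving $1,950; patient's 25% is $487.50. Cost to patient: $618.50. OOP to date $911.50. Insurer: $2,081 − $618.50 = $1,462.50.
Claim 3 ($784): deductible already satisfied, so patient's share is 25% × $784 = $196. Cost to patient: $196. OOP to date $1,107.50. Plan pays $784 − $196 = $588.

$588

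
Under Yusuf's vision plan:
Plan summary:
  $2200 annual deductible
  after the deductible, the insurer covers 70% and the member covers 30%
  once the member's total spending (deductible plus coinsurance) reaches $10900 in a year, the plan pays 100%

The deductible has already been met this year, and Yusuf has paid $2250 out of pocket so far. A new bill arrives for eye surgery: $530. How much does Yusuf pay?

With the deductible met, the entire $530 is subject to coinsurance.
Member's 30% share of $530 is $159.
Total out-of-pocket so far would be $2250 + $159 = $2409, below the $10900 cap — no reduction.

$159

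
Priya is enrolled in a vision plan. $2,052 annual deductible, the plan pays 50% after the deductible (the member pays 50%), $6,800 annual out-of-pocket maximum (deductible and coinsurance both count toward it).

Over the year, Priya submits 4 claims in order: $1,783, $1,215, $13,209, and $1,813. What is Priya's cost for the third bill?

Bill 1, $1,783: fully absorbed by the deductible. Member pays $1,783; OOP now $1,783.
Bill 2, $1,215: $269 finishes the deductible; $946 goes to coinsurance; coinsurance $946 × 50% = $473. Member owes $742 (running OOP $2,525).
Bill 3, $13,209: deductible already satisfied, so member's share is 50% × $13,209 = $6,604.50. That would push OOP to $9,129.50, over the $6,800 cap, so member pays $6,800 − $2,525 = $4,275.

$4,275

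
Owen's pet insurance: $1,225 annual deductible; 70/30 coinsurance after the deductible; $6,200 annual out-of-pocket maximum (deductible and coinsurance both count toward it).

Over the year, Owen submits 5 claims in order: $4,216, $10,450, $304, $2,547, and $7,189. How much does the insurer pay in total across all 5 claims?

$18,506

#1 ($4,216): $1,225 finishes the deductible; $2,991 goes to coinsurance; coinsurance $2,991 × 30% = $897.30. Owner pays $2,122.30; OOP now $2,122.30. Plan pays $4,216 − $2,122.30 = $2,093.70.
#2 ($10,450): 30% coinsurance on $10,450 = $3,135. Owner pays $3,135; OOP now $5,257.30. Plan pays $10,450 − $3,135 = $7,315.
#3 ($304): 30% coinsurance on $304 = $91.20. Owner pays $91.20; OOP now $5,348.50. Insurer: $304 − $91.20 = $212.80.
#4 ($2,547): deductible already satisfied, so owner's share is 30% × $2,547 = $764.10. Owner pays $764.10; OOP now $6,112.60. Insurer: $2,547 − $764.10 = $1,782.90.
#5 ($7,189): deductible met; 30% of $7,189 = $2,156.70. OOP would hit $8,269.30 > $6,200, so the cap limits the owner to $6,200 − $6,112.60 = $87.40. Insurer: $7,189 − $87.40 = $7,101.60.
Insurer total: $2,093.70 + $7,315 + $212.80 + $1,782.90 + $7,101.60 = $18,506.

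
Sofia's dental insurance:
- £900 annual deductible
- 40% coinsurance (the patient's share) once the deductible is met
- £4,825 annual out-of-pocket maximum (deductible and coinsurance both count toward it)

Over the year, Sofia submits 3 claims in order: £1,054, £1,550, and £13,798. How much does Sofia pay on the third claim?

Bill 1, £1,054: deductible takes £900, £154 remains; coinsurance £154 × 40% = £61.60. Cost to patient: £961.60. OOP to date £961.60.
Bill 2, £1,550: deductible already satisfied, so patient's share is 40% × £1,550 = £620. Patient pays £620; OOP now £1,581.60.
Bill 3, £13,798: deductible met; 40% of £13,798 = £5,519.20. That would push OOP to £7,100.80, over the £4,825 cap, so patient pays £4,825 − £1,581.60 = £3,243.40.

£3,243.40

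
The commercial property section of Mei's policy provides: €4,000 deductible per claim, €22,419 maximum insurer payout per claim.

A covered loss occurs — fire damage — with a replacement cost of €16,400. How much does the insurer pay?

€12,400

Less the €4,000 deductible: €16,400 − €4,000 = €12,400.
That's under the €22,419 cap, so the insurer reimburses the full €12,400.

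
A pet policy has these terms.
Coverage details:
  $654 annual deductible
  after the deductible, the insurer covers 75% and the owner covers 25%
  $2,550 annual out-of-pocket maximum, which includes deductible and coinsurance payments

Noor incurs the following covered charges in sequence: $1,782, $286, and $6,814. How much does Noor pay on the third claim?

Bill 1, $1,782: deductible takes $654, $1,128 remains; owner's 25% is $282. Cost to owner: $936. OOP to date $936.
Bill 2, $286: 25% coinsurance on $286 = $71.50. Cost to owner: $71.50. OOP to date $1,007.50.
Bill 3, $6,814: 25% coinsurance on $6,814 = $1,703.50. Adding that to $1,007.50 gives $2,711, past the $2,550 cap; owner pays only $2,550 − $1,007.50 = $1,542.50.

$1,542.50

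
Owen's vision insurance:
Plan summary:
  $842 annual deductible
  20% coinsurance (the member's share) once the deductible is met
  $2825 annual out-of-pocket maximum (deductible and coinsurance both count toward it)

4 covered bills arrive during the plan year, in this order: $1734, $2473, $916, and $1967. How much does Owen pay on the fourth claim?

$393.40

Claim 1 ($1734): $842 finishes the deductible; $892 goes to coinsurance; member's 20% is $178.40. Member owes $1020.40 (running OOP $1020.40).
Claim 2 ($2473): deductible already satisfied, so member's share is 20% × $2473 = $494.60. Member owes $494.60 (running OOP $1515).
Claim 3 ($916): deductible met; 20% of $916 = $183.20. Member owes $183.20 (running OOP $1698.20).
Claim 4 ($1967): 20% coinsurance on $1967 = $393.40. Member owes $393.40 (running OOP $2091.60).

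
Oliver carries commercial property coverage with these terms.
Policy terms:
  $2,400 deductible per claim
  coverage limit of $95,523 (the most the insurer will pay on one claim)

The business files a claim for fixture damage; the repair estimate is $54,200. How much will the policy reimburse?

$51,800

Less the $2,400 deductible: $54,200 − $2,400 = $51,800.
That's under the $95,523 cap, so the insurer reimburses the full $51,800.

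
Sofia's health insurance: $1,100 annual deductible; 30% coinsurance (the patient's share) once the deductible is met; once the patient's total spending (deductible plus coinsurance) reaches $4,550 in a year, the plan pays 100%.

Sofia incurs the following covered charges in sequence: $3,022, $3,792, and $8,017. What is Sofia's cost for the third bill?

#1 ($3,022): $1,100 to deductible, leaving $1,922; 30% of $1,922 = $576.60. Patient pays $1,676.60; OOP now $1,676.60.
#2 ($3,792): deductible already satisfied, so patient's share is 30% × $3,792 = $1,137.60. Patient pays $1,137.60; OOP now $2,814.20.
#3 ($8,017): deductible met; 30% of $8,017 = $2,405.10. OOP would hit $5,219.30 > $4,550, so the cap limits the patient to $4,550 − $2,814.20 = $1,735.80.

$1,735.80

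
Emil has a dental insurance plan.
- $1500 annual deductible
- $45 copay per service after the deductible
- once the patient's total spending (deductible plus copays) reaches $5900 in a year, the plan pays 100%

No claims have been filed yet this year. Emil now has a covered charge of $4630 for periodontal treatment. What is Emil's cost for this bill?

Nothing has been paid toward the $1500 deductible, so the first $1500 of this charge is applied there.
That leaves $4630 − $1500 = $3130 for the copay.
Copay on this service: $45.
Patient responsibility before any cap: $1500 + $45 = $1545.
Cumulative spending $0 + $1545 = $1545 stays under the $5900 maximum.

$1545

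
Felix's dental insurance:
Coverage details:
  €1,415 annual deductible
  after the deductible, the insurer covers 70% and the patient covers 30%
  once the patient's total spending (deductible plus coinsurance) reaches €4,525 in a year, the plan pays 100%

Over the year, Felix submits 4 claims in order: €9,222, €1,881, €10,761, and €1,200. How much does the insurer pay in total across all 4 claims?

#1 (€9,222): €1,415 finishes the deductible; €7,807 goes to coinsurance; patient's 30% is €2,342.10. Patient owes €3,757.10 (running OOP €3,757.10). Insurer: €9,222 − €3,757.10 = €5,464.90.
#2 (€1,881): deductible already satisfied, so patient's share is 30% × €1,881 = €564.30. Cost to patient: €564.30. OOP to date €4,321.40. Insurer: €1,881 − €564.30 = €1,316.70.
#3 (€10,761): deductible already satisfied, so patient's share is 30% × €10,761 = €3,228.30. OOP would hit €7,549.70 > €4,525, so the cap limits the patient to €4,525 − €4,321.40 = €203.60. Plan pays €10,761 − €203.60 = €10,557.40.
#4 (€1,200): deductible already satisfied, so patient's share is 30% × €1,200 = €360. That would push OOP to €4,885, over the €4,525 cap, so patient pays €4,525 − €4,525 = €0. Insurer: €1,200 − €0 = €1,200.
Insurer total: €5,464.90 + €1,316.70 + €10,557.40 + €1,200 = €18,539.

€18,539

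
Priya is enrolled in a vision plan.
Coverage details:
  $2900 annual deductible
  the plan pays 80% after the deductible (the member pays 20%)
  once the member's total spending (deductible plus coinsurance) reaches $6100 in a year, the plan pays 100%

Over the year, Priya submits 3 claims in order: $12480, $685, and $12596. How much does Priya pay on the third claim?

Claim 1 — $12480: $2900 finishes the deductible; $9580 goes to coinsurance; coinsurance $9580 × 20% = $1916. Member pays $4816; OOP now $4816.
Claim 2 — $685: deductible already satisfied, so member's share is 20% × $685 = $137. Cost to member: $137. OOP to date $4953.
Claim 3 — $12596: 20% coinsurance on $12596 = $2519.20. OOP would hit $7472.20 > $6100, so the cap limits the member to $6100 − $4953 = $1147.

$1147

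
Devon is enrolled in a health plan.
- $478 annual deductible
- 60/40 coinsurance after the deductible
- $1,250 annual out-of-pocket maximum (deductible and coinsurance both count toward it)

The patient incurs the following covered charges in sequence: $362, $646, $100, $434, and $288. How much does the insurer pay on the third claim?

#1 ($362): entire amount goes to the deductible. Patient owes $362 (running OOP $362). Plan pays $362 − $362 = $0.
#2 ($646): $116 to deductible, leaving $530; patient's 40% is $212. Patient pays $328; OOP now $690. Plan pays $646 − $328 = $318.
#3 ($100): deductible already satisfied, so patient's share is 40% × $100 = $40. Patient pays $40; OOP now $730. Insurer: $100 − $40 = $60.

$60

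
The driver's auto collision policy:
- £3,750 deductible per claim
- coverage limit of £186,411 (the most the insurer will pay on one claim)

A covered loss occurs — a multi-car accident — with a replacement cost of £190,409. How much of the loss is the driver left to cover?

After the deductible, £190,409 − £3,750 = £186,659 remains.
Since £186,659 > £186,411, the payout is capped at £186,411.
Driver's share is the uncovered remainder: £190,409 − £186,411 = £3,998.

£3,998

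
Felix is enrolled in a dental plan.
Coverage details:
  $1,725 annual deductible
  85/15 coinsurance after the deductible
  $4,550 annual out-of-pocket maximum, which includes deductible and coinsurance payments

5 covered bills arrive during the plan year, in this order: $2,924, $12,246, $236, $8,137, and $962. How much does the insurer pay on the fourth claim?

Bill 1, $2,924: deductible takes $1,725, $1,199 remains; coinsurance $1,199 × 15% = $179.85. Patient pays $1,904.85; OOP now $1,904.85. Plan pays $2,924 − $1,904.85 = $1,019.15.
Bill 2, $12,246: 15% coinsurance on $12,246 = $1,836.90. Patient owes $1,836.90 (running OOP $3,741.75). Plan pays $12,246 − $1,836.90 = $10,409.10.
Bill 3, $236: deductible already satisfied, so patient's share is 15% × $236 = $35.40. Patient pays $35.40; OOP now $3,777.15. Plan pays $236 − $35.40 = $200.60.
Bill 4, $8,137: deductible already satisfied, so patient's share is 15% × $8,137 = $1,220.55. Adding that to $3,777.15 gives $4,997.70, past the $4,550 cap; patient pays only $4,550 − $3,777.15 = $772.85. Insurer: $8,137 − $772.85 = $7,364.15.

$7,364.15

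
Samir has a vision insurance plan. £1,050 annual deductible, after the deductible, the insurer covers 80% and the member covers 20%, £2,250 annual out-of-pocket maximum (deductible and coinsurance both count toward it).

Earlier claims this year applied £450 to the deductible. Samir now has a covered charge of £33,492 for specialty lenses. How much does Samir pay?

£1,800

Remaining deductible: £1,050 − £450 = £600.
After the £600 deductible portion, £33,492 − £600 = £32,892 is subject to coinsurance.
Member's 20% share of £32,892 is £6,578.40.
That puts the member's cost at £600 + £6,578.40 = £7,178.40 before any cap.
Adding £7,178.40 to the £450 already spent would give £7,628.40, which exceeds the £2,250 cap; the member pays just £2,250 − £450 = £1,800.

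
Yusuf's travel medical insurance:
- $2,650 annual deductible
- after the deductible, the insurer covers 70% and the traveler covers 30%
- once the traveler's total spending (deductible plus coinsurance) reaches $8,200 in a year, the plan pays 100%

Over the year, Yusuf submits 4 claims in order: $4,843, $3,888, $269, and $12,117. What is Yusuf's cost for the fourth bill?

$3,635.10

Claim 1 ($4,843): $2,650 finishes the deductible; $2,193 goes to coinsurance; traveler's 30% is $657.90. Traveler pays $3,307.90; OOP now $3,307.90.
Claim 2 ($3,888): deductible already satisfied, so traveler's share is 30% × $3,888 = $1,166.40. Cost to traveler: $1,166.40. OOP to date $4,474.30.
Claim 3 ($269): 30% coinsurance on $269 = $80.70. Traveler pays $80.70; OOP now $4,555.
Claim 4 ($12,117): 30% coinsurance on $12,117 = $3,635.10. Traveler owes $3,635.10 (running OOP $8,190.10).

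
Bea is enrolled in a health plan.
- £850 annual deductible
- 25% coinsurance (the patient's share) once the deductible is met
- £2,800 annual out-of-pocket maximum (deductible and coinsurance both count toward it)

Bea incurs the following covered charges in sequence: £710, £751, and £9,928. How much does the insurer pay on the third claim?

£8,130.75

#1 (£710): entire amount goes to the deductible. Patient pays £710; OOP now £710. Insurer: £710 − £710 = £0.
#2 (£751): £140 to deductible, leaving £611; 25% of £611 = £152.75. Patient owes £292.75 (running OOP £1,002.75). Insurer: £751 − £292.75 = £458.25.
#3 (£9,928): 25% coinsurance on £9,928 = £2,482. Adding that to £1,002.75 gives £3,484.75, past the £2,800 cap; patient pays only £2,800 − £1,002.75 = £1,797.25. Insurer: £9,928 − £1,797.25 = £8,130.75.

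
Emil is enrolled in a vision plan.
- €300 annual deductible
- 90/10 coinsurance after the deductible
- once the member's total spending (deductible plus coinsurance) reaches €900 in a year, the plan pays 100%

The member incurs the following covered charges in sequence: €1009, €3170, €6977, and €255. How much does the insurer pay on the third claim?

€6764.90

Bill 1, €1009: €300 to deductible, leaving €709; 10% of €709 = €70.90. Member owes €370.90 (running OOP €370.90). Plan pays €1009 − €370.90 = €638.10.
Bill 2, €3170: deductible already satisfied, so member's share is 10% × €3170 = €317. Member pays €317; OOP now €687.90. Plan pays €3170 − €317 = €2853.
Bill 3, €6977: 10% coinsurance on €6977 = €697.70. Adding that to €687.90 gives €1385.60, past the €900 cap; member pays only €900 − €687.90 = €212.10. Plan pays €6977 − €212.10 = €6764.90.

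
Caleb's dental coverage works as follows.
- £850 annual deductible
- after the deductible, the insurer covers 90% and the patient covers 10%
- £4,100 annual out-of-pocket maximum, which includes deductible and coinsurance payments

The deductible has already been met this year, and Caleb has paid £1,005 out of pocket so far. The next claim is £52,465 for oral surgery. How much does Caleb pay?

£3,095

With the deductible met, the entire £52,465 is subject to coinsurance.
10% of £52,465 = £5,246.50 falls to the patient.
Adding £5,246.50 to the £1,005 already spent would give £6,251.50, which exceeds the £4,100 cap; the patient pays just £4,100 − £1,005 = £3,095.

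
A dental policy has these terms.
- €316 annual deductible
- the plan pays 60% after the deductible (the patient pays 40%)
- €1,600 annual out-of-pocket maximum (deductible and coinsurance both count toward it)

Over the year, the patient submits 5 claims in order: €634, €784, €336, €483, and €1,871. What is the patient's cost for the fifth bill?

Bill 1, €634: deductible takes €316, €318 remains; 40% of €318 = €127.20. Patient pays €443.20; OOP now €443.20.
Bill 2, €784: deductible already satisfied, so patient's share is 40% × €784 = €313.60. Patient pays €313.60; OOP now €756.80.
Bill 3, €336: 40% coinsurance on €336 = €134.40. Patient owes €134.40 (running OOP €891.20).
Bill 4, €483: deductible met; 40% of €483 = €193.20. Cost to patient: €193.20. OOP to date €1,084.40.
Bill 5, €1,871: deductible met; 40% of €1,871 = €748.40. That would push OOP to €1,832.80, over the €1,600 cap, so patient pays €1,600 − €1,084.40 = €515.60.

€515.60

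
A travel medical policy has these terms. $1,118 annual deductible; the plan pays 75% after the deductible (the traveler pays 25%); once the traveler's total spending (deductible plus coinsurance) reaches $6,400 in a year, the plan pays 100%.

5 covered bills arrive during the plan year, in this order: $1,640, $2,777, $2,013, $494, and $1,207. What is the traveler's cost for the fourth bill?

$123.50

#1 ($1,640): $1,118 to deductible, leaving $522; coinsurance $522 × 25% = $130.50. Cost to traveler: $1,248.50. OOP to date $1,248.50.
#2 ($2,777): deductible met; 25% of $2,777 = $694.25. Traveler owes $694.25 (running OOP $1,942.75).
#3 ($2,013): 25% coinsurance on $2,013 = $503.25. Traveler pays $503.25; OOP now $2,446.
#4 ($494): deductible met; 25% of $494 = $123.50. Traveler pays $123.50; OOP now $2,569.50.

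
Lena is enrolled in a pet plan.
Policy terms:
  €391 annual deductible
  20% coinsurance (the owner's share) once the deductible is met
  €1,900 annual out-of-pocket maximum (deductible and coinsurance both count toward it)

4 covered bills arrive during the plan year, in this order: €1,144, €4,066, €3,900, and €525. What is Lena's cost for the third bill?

Claim 1 — €1,144: €391 to deductible, leaving €753; owner's 20% is €150.60. Cost to owner: €541.60. OOP to date €541.60.
Claim 2 — €4,066: deductible met; 20% of €4,066 = €813.20. Cost to owner: €813.20. OOP to date €1,354.80.
Claim 3 — €3,900: deductible met; 20% of €3,900 = €780. Adding that to €1,354.80 gives €2,134.80, past the €1,900 cap; owner pays only €1,900 − €1,354.80 = €545.20.

€545.20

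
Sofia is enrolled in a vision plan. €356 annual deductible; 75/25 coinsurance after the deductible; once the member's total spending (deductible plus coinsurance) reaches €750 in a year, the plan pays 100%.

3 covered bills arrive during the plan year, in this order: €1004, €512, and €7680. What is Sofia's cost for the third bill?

Claim 1 (€1004): deductible takes €356, €648 remains; 25% of €648 = €162. Cost to member: €518. OOP to date €518.
Claim 2 (€512): deductible already satisfied, so member's share is 25% × €512 = €128. Member pays €128; OOP now €646.
Claim 3 (€7680): deductible already satisfied, so member's share is 25% × €7680 = €1920. Adding that to €646 gives €2566, past the €750 cap; member pays only €750 − €646 = €104.

€104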